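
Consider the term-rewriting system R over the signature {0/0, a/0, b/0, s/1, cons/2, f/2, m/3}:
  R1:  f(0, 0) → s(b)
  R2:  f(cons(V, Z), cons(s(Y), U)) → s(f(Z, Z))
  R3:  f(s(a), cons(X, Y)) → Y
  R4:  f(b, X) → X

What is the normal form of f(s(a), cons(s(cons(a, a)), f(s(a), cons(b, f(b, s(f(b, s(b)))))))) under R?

s(s(b))

1. f(s(a), cons(s(cons(a, a)), f(s(a), cons(b, f(b, s(f(b, s(b))))))))  →  f(s(a), cons(b, f(b, s(f(b, s(b))))))   [R3 at ε]
2. f(s(a), cons(b, f(b, s(f(b, s(b))))))  →  f(b, s(f(b, s(b))))   [R3 at ε]
3. f(b, s(f(b, s(b))))  →  s(f(b, s(b)))   [R4 at ε]
4. s(f(b, s(b)))  →  s(s(b))   [R4 at 1]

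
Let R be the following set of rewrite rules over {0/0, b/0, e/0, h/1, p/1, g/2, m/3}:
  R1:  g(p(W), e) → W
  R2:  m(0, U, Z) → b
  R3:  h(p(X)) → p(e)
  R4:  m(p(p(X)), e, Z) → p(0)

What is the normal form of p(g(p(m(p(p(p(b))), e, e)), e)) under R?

p(p(0))

1. p(g(p(m(p(p(p(b))), e, e)), e))  →  p(m(p(p(p(b))), e, e))   [R1 at 1]
2. p(m(p(p(p(b))), e, e))  →  p(p(0))   [R4 at 1]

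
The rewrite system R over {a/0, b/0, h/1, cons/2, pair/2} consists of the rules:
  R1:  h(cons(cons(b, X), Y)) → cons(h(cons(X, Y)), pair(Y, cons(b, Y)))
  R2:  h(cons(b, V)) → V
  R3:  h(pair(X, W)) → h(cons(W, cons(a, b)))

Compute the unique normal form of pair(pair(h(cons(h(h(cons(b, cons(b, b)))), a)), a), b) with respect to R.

1. pair(pair(h(cons(h(h(cons(b, cons(b, b)))), a)), a), b)  →  pair(pair(h(cons(h(cons(b, b)), a)), a), b)   [R2 at 1.1.1.1.1]
2. pair(pair(h(cons(h(cons(b, b)), a)), a), b)  →  pair(pair(h(cons(b, a)), a), b)   [R2 at 1.1.1.1]
3. pair(pair(h(cons(b, a)), a), b)  →  pair(pair(a, a), b)   [R2 at 1.1]

pair(pair(a, a), b)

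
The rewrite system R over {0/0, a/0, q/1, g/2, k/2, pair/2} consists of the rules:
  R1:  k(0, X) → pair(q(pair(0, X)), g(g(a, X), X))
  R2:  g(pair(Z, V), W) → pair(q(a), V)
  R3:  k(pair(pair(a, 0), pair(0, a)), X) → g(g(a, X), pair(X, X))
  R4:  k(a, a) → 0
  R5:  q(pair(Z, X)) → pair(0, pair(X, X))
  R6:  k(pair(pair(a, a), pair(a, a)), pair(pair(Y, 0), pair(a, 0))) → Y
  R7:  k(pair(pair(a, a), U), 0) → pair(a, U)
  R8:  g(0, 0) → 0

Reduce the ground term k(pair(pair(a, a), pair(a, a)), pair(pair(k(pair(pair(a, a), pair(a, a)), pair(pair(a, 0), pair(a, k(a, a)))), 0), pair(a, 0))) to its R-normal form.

1. k(pair(pair(a, a), pair(a, a)), pair(pair(k(pair(pair(a, a), pair(a, a)), pair(pair(a, 0), pair(a, k(a, a)))), 0), pair(a, 0)))  →  k(pair(pair(a, a), pair(a, a)), pair(pair(a, 0), pair(a, k(a, a))))   [R6 at ε]
2. k(pair(pair(a, a), pair(a, a)), pair(pair(a, 0), pair(a, k(a, a))))  →  k(pair(pair(a, a), pair(a, a)), pair(pair(a, 0), pair(a, 0)))   [R4 at 2.2.2]
3. k(pair(pair(a, a), pair(a, a)), pair(pair(a, 0), pair(a, 0)))  →  a   [R6 at ε]

a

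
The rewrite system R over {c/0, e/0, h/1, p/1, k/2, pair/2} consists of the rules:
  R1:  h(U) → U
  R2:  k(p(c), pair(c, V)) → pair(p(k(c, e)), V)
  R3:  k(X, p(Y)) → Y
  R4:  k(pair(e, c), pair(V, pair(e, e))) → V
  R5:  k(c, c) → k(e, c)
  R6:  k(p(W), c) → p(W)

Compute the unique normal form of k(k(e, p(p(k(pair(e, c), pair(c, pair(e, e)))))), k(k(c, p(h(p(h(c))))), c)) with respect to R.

1. k(k(e, p(p(k(pair(e, c), pair(c, pair(e, e)))))), k(k(c, p(h(p(h(c))))), c))  →  k(p(k(pair(e, c), pair(c, pair(e, e)))), k(k(c, p(h(p(h(c))))), c))   [R3 at 1]
2. k(p(k(pair(e, c), pair(c, pair(e, e)))), k(k(c, p(h(p(h(c))))), c))  →  k(p(c), k(k(c, p(h(p(h(c))))), c))   [R4 at 1.1]
3. k(p(c), k(k(c, p(h(p(h(c))))), c))  →  k(p(c), k(h(p(h(c))), c))   [R3 at 2.1]
4. k(p(c), k(h(p(h(c))), c))  →  k(p(c), k(p(h(c)), c))   [R1 at 2.1]
5. k(p(c), k(p(h(c)), c))  →  k(p(c), p(h(c)))   [R6 at 2]
6. k(p(c), p(h(c)))  →  h(c)   [R3 at ε]
7. h(c)  →  c   [R1 at ε]

c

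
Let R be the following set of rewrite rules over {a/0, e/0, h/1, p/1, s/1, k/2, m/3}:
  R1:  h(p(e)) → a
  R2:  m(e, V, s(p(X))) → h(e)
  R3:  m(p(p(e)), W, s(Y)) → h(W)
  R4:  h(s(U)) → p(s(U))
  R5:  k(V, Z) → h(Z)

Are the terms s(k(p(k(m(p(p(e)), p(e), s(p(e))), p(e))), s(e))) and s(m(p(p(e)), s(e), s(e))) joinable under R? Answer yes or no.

yes — NF(t₁) = s(p(s(e))), NF(t₂) = s(p(s(e)))

Reduce t₁ = s(k(p(k(m(p(p(e)), p(e), s(p(e))), p(e))), s(e))):
1. s(k(p(k(m(p(p(e)), p(e), s(p(e))), p(e))), s(e)))  →  s(h(s(e)))   [R5 at 1]
2. s(h(s(e)))  →  s(p(s(e)))   [R4 at 1]

Reduce t₂ = s(m(p(p(e)), s(e), s(e))):
1. s(m(p(p(e)), s(e), s(e)))  →  s(h(s(e)))   [R3 at 1]
2. s(h(s(e)))  →  s(p(s(e)))   [R4 at 1]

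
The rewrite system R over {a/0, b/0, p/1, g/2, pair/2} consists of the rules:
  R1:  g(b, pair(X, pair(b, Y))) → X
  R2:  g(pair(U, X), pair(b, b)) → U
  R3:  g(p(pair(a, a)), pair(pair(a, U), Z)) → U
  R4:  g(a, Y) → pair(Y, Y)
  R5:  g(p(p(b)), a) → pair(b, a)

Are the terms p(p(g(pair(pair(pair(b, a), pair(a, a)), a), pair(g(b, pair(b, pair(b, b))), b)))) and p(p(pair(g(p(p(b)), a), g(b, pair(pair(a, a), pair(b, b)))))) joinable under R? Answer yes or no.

Reduce t₁ = p(p(g(pair(pair(pair(b, a), pair(a, a)), a), pair(g(b, pair(b, pair(b, b))), b)))):
1. p(p(g(pair(pair(pair(b, a), pair(a, a)), a), pair(g(b, pair(b, pair(b, b))), b))))  →  p(p(g(pair(pair(pair(b, a), pair(a, a)), a), pair(b, b))))   [R1 at 1.1.2.1]
2. p(p(g(pair(pair(pair(b, a), pair(a, a)), a), pair(b, b))))  →  p(p(pair(pair(b, a), pair(a, a))))   [R2 at 1.1]

Reduce t₂ = p(p(pair(g(p(p(b)), a), g(b, pair(pair(a, a), pair(b, b)))))):
1. p(p(pair(g(p(p(b)), a), g(b, pair(pair(a, a), pair(b, b))))))  →  p(p(pair(pair(b, a), g(b, pair(pair(a, a), pair(b, b))))))   [R5 at 1.1.1]
2. p(p(pair(pair(b, a), g(b, pair(pair(a, a), pair(b, b))))))  →  p(p(pair(pair(b, a), pair(a, a))))   [R1 at 1.1.2]

yes — NF(t₁) = p(p(pair(pair(b, a), pair(a, a)))), NF(t₂) = p(p(pair(pair(b, a), pair(a, a))))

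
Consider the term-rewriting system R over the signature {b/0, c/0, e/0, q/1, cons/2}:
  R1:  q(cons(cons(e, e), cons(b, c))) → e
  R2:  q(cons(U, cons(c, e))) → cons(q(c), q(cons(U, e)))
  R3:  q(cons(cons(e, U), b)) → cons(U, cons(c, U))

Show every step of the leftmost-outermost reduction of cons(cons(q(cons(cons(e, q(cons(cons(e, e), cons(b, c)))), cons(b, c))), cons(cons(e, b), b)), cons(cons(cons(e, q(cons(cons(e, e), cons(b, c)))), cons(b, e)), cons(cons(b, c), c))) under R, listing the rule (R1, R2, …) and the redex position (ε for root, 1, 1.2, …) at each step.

cons(cons(e, cons(cons(e, b), b)), cons(cons(cons(e, e), cons(b, e)), cons(cons(b, c), c)))

1. cons(cons(q(cons(cons(e, q(cons(cons(e, e), cons(b, c)))), cons(b, c))), cons(cons(e, b), b)), cons(cons(cons(e, q(cons(cons(e, e), cons(b, c)))), cons(b, e)), cons(cons(b, c), c)))  →  cons(cons(q(cons(cons(e, e), cons(b, c))), cons(cons(e, b), b)), cons(cons(cons(e, q(cons(cons(e, e), cons(b, c)))), cons(b, e)), cons(cons(b, c), c)))   [R1 at 1.1.1.1.2]
2. cons(cons(q(cons(cons(e, e), cons(b, c))), cons(cons(e, b), b)), cons(cons(cons(e, q(cons(cons(e, e), cons(b, c)))), cons(b, e)), cons(cons(b, c), c)))  →  cons(cons(e, cons(cons(e, b), b)), cons(cons(cons(e, q(cons(cons(e, e), cons(b, c)))), cons(b, e)), cons(cons(b, c), c)))   [R1 at 1.1]
3. cons(cons(e, cons(cons(e, b), b)), cons(cons(cons(e, q(cons(cons(e, e), cons(b, c)))), cons(b, e)), cons(cons(b, c), c)))  →  cons(cons(e, cons(cons(e, b), b)), cons(cons(cons(e, e), cons(b, e)), cons(cons(b, c), c)))   [R1 at 2.1.1.2]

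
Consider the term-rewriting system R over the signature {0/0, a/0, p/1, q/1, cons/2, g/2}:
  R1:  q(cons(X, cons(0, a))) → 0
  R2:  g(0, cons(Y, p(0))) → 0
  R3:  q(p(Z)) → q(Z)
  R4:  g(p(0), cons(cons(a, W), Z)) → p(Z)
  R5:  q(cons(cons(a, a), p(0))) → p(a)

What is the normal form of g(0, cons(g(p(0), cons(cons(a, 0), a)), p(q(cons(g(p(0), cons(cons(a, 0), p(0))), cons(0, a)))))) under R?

0

1. g(0, cons(g(p(0), cons(cons(a, 0), a)), p(q(cons(g(p(0), cons(cons(a, 0), p(0))), cons(0, a))))))  →  g(0, cons(p(a), p(q(cons(g(p(0), cons(cons(a, 0), p(0))), cons(0, a))))))   [R4 at 2.1]
2. g(0, cons(p(a), p(q(cons(g(p(0), cons(cons(a, 0), p(0))), cons(0, a))))))  →  g(0, cons(p(a), p(0)))   [R1 at 2.2.1]
3. g(0, cons(p(a), p(0)))  →  0   [R2 at ε]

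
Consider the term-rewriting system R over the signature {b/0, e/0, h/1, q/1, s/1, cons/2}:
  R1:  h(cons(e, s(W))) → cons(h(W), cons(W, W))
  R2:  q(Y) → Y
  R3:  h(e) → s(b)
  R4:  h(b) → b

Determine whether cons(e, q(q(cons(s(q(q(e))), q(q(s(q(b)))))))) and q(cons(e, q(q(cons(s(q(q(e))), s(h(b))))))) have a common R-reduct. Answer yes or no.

Reduce t₁ = cons(e, q(q(cons(s(q(q(e))), q(q(s(q(b)))))))):
1. cons(e, q(q(cons(s(q(q(e))), q(q(s(q(b))))))))  →  cons(e, q(cons(s(q(q(e))), q(q(s(q(b)))))))   [R2 at 2]
2. cons(e, q(cons(s(q(q(e))), q(q(s(q(b)))))))  →  cons(e, cons(s(q(q(e))), q(q(s(q(b))))))   [R2 at 2]
3. cons(e, cons(s(q(q(e))), q(q(s(q(b))))))  →  cons(e, cons(s(q(e)), q(q(s(q(b))))))   [R2 at 2.1.1]
4. cons(e, cons(s(q(e)), q(q(s(q(b))))))  →  cons(e, cons(s(e), q(q(s(q(b))))))   [R2 at 2.1.1]
5. cons(e, cons(s(e), q(q(s(q(b))))))  →  cons(e, cons(s(e), q(s(q(b)))))   [R2 at 2.2]
6. cons(e, cons(s(e), q(s(q(b)))))  →  cons(e, cons(s(e), s(q(b))))   [R2 at 2.2]
7. cons(e, cons(s(e), s(q(b))))  →  cons(e, cons(s(e), s(b)))   [R2 at 2.2.1]

Reduce t₂ = q(cons(e, q(q(cons(s(q(q(e))), s(h(b))))))):
1. q(cons(e, q(q(cons(s(q(q(e))), s(h(b)))))))  →  cons(e, q(q(cons(s(q(q(e))), s(h(b))))))   [R2 at ε]
2. cons(e, q(q(cons(s(q(q(e))), s(h(b))))))  →  cons(e, q(cons(s(q(q(e))), s(h(b)))))   [R2 at 2]
3. cons(e, q(cons(s(q(q(e))), s(h(b)))))  →  cons(e, cons(s(q(q(e))), s(h(b))))   [R2 at 2]
4. cons(e, cons(s(q(q(e))), s(h(b))))  →  cons(e, cons(s(q(e)), s(h(b))))   [R2 at 2.1.1]
5. cons(e, cons(s(q(e)), s(h(b))))  →  cons(e, cons(s(e), s(h(b))))   [R2 at 2.1.1]
6. cons(e, cons(s(e), s(h(b))))  →  cons(e, cons(s(e), s(b)))   [R4 at 2.2.1]

yes — NF(t₁) = cons(e, cons(s(e), s(b))), NF(t₂) = cons(e, cons(s(e), s(b)))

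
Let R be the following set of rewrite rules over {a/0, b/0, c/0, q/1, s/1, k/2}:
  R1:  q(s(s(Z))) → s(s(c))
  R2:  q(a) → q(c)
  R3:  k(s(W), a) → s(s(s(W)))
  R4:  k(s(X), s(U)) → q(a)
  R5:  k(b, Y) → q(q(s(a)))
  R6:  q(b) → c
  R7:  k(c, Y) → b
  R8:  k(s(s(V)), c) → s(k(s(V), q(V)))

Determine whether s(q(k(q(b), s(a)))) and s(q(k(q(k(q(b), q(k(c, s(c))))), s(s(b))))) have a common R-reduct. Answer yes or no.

yes — NF(t₁) = s(c), NF(t₂) = s(c)

Reduce t₁ = s(q(k(q(b), s(a)))):
1. s(q(k(q(b), s(a))))  →  s(q(k(c, s(a))))   [R6 at 1.1.1]
2. s(q(k(c, s(a))))  →  s(q(b))   [R7 at 1.1]
3. s(q(b))  →  s(c)   [R6 at 1]

Reduce t₂ = s(q(k(q(k(q(b), q(k(c, s(c))))), s(s(b))))):
1. s(q(k(q(k(q(b), q(k(c, s(c))))), s(s(b)))))  →  s(q(k(q(k(c, q(k(c, s(c))))), s(s(b)))))   [R6 at 1.1.1.1.1]
2. s(q(k(q(k(c, q(k(c, s(c))))), s(s(b)))))  →  s(q(k(q(b), s(s(b)))))   [R7 at 1.1.1.1]
3. s(q(k(q(b), s(s(b)))))  →  s(q(k(c, s(s(b)))))   [R6 at 1.1.1]
4. s(q(k(c, s(s(b)))))  →  s(q(b))   [R7 at 1.1]
5. s(q(b))  →  s(c)   [R6 at 1]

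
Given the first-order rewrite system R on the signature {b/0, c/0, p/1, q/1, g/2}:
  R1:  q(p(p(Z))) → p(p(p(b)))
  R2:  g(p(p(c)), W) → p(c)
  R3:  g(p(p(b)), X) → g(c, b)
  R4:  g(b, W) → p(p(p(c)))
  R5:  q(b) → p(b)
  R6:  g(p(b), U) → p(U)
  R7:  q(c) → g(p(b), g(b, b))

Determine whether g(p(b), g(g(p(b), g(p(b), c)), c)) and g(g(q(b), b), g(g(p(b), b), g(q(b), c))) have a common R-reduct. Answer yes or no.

Reduce t₁ = g(p(b), g(g(p(b), g(p(b), c)), c)):
1. g(p(b), g(g(p(b), g(p(b), c)), c))  →  p(g(g(p(b), g(p(b), c)), c))   [R6 at ε]
2. p(g(g(p(b), g(p(b), c)), c))  →  p(g(p(g(p(b), c)), c))   [R6 at 1.1]
3. p(g(p(g(p(b), c)), c))  →  p(g(p(p(c)), c))   [R6 at 1.1.1]
4. p(g(p(p(c)), c))  →  p(p(c))   [R2 at 1]

Reduce t₂ = g(g(q(b), b), g(g(p(b), b), g(q(b), c))):
1. g(g(q(b), b), g(g(p(b), b), g(q(b), c)))  →  g(g(p(b), b), g(g(p(b), b), g(q(b), c)))   [R5 at 1.1]
2. g(g(p(b), b), g(g(p(b), b), g(q(b), c)))  →  g(p(b), g(g(p(b), b), g(q(b), c)))   [R6 at 1]
3. g(p(b), g(g(p(b), b), g(q(b), c)))  →  p(g(g(p(b), b), g(q(b), c)))   [R6 at ε]
4. p(g(g(p(b), b), g(q(b), c)))  →  p(g(p(b), g(q(b), c)))   [R6 at 1.1]
5. p(g(p(b), g(q(b), c)))  →  p(p(g(q(b), c)))   [R6 at 1]
6. p(p(g(q(b), c)))  →  p(p(g(p(b), c)))   [R5 at 1.1.1]
7. p(p(g(p(b), c)))  →  p(p(p(c)))   [R6 at 1.1]

no — NF(t₁) = p(p(c)), NF(t₂) = p(p(p(c)))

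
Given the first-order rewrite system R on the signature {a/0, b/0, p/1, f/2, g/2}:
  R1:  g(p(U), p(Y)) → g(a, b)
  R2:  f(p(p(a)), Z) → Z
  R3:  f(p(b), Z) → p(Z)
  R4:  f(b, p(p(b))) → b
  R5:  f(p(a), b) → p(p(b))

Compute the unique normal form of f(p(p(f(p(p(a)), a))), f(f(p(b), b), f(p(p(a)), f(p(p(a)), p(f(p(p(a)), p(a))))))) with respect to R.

1. f(p(p(f(p(p(a)), a))), f(f(p(b), b), f(p(p(a)), f(p(p(a)), p(f(p(p(a)), p(a)))))))  →  f(p(p(a)), f(f(p(b), b), f(p(p(a)), f(p(p(a)), p(f(p(p(a)), p(a)))))))   [R2 at 1.1.1]
2. f(p(p(a)), f(f(p(b), b), f(p(p(a)), f(p(p(a)), p(f(p(p(a)), p(a)))))))  →  f(f(p(b), b), f(p(p(a)), f(p(p(a)), p(f(p(p(a)), p(a))))))   [R2 at ε]
3. f(f(p(b), b), f(p(p(a)), f(p(p(a)), p(f(p(p(a)), p(a))))))  →  f(p(b), f(p(p(a)), f(p(p(a)), p(f(p(p(a)), p(a))))))   [R3 at 1]
4. f(p(b), f(p(p(a)), f(p(p(a)), p(f(p(p(a)), p(a))))))  →  p(f(p(p(a)), f(p(p(a)), p(f(p(p(a)), p(a))))))   [R3 at ε]
5. p(f(p(p(a)), f(p(p(a)), p(f(p(p(a)), p(a))))))  →  p(f(p(p(a)), p(f(p(p(a)), p(a)))))   [R2 at 1]
6. p(f(p(p(a)), p(f(p(p(a)), p(a)))))  →  p(p(f(p(p(a)), p(a))))   [R2 at 1]
7. p(p(f(p(p(a)), p(a))))  →  p(p(p(a)))   [R2 at 1.1]

p(p(p(a)))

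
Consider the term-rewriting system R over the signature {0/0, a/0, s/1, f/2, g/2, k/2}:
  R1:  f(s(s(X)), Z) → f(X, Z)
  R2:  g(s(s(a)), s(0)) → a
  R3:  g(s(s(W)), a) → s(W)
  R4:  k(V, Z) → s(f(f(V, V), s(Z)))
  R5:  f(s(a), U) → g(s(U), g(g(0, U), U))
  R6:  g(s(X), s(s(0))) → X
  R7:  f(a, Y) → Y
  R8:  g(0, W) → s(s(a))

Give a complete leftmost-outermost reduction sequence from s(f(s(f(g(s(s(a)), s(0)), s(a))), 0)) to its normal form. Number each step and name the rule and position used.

1. s(f(s(f(g(s(s(a)), s(0)), s(a))), 0))  →  s(f(s(f(a, s(a))), 0))   [R2 at 1.1.1.1]
2. s(f(s(f(a, s(a))), 0))  →  s(f(s(s(a)), 0))   [R7 at 1.1.1]
3. s(f(s(s(a)), 0))  →  s(f(a, 0))   [R1 at 1]
4. s(f(a, 0))  →  s(0)   [R7 at 1]

s(0)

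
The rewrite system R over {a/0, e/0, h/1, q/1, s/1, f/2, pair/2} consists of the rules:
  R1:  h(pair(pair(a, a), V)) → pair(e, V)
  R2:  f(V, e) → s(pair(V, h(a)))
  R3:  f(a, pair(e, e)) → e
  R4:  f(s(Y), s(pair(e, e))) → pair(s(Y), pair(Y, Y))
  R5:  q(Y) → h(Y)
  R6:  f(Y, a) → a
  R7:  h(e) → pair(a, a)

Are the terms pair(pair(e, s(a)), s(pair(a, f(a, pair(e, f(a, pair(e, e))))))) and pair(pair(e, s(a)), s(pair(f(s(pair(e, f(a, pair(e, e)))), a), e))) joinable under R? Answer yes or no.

yes — NF(t₁) = pair(pair(e, s(a)), s(pair(a, e))), NF(t₂) = pair(pair(e, s(a)), s(pair(a, e)))

Reduce t₁ = pair(pair(e, s(a)), s(pair(a, f(a, pair(e, f(a, pair(e, e))))))):
1. pair(pair(e, s(a)), s(pair(a, f(a, pair(e, f(a, pair(e, e)))))))  →  pair(pair(e, s(a)), s(pair(a, f(a, pair(e, e)))))   [R3 at 2.1.2.2.2]
2. pair(pair(e, s(a)), s(pair(a, f(a, pair(e, e)))))  →  pair(pair(e, s(a)), s(pair(a, e)))   [R3 at 2.1.2]

Reduce t₂ = pair(pair(e, s(a)), s(pair(f(s(pair(e, f(a, pair(e, e)))), a), e))):
1. pair(pair(e, s(a)), s(pair(f(s(pair(e, f(a, pair(e, e)))), a), e)))  →  pair(pair(e, s(a)), s(pair(a, e)))   [R6 at 2.1.1]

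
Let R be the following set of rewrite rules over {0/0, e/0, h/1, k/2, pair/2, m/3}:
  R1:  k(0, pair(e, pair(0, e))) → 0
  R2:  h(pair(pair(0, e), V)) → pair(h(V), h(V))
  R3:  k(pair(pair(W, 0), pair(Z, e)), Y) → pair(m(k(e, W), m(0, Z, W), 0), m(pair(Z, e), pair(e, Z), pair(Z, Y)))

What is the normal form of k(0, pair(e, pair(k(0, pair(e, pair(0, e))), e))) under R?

0

1. k(0, pair(e, pair(k(0, pair(e, pair(0, e))), e)))  →  k(0, pair(e, pair(0, e)))   [R1 at 2.2.1]
2. k(0, pair(e, pair(0, e)))  →  0   [R1 at ε]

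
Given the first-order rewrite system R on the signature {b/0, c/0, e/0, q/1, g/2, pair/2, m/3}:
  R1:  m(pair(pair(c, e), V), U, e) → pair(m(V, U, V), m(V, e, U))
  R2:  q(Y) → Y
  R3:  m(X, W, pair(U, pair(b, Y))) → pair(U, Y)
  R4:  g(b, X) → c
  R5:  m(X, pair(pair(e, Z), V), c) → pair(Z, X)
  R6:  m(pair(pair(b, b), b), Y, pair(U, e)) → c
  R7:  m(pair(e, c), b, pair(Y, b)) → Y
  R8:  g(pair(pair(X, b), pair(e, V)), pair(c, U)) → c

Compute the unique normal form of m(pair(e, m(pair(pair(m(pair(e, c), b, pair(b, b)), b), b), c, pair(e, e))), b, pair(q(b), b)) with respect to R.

1. m(pair(e, m(pair(pair(m(pair(e, c), b, pair(b, b)), b), b), c, pair(e, e))), b, pair(q(b), b))  →  m(pair(e, m(pair(pair(b, b), b), c, pair(e, e))), b, pair(q(b), b))   [R7 at 1.2.1.1.1]
2. m(pair(e, m(pair(pair(b, b), b), c, pair(e, e))), b, pair(q(b), b))  →  m(pair(e, c), b, pair(q(b), b))   [R6 at 1.2]
3. m(pair(e, c), b, pair(q(b), b))  →  q(b)   [R7 at ε]
4. q(b)  →  b   [R2 at ε]

b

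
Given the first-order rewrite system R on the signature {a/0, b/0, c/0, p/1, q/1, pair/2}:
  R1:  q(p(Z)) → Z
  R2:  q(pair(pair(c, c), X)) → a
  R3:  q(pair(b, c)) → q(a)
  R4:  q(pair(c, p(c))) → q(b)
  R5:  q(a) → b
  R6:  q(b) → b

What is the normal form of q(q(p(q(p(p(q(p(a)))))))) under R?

1. q(q(p(q(p(p(q(p(a))))))))  →  q(q(p(p(q(p(a))))))   [R1 at 1]
2. q(q(p(p(q(p(a))))))  →  q(p(q(p(a))))   [R1 at 1]
3. q(p(q(p(a))))  →  q(p(a))   [R1 at ε]
4. q(p(a))  →  a   [R1 at ε]

a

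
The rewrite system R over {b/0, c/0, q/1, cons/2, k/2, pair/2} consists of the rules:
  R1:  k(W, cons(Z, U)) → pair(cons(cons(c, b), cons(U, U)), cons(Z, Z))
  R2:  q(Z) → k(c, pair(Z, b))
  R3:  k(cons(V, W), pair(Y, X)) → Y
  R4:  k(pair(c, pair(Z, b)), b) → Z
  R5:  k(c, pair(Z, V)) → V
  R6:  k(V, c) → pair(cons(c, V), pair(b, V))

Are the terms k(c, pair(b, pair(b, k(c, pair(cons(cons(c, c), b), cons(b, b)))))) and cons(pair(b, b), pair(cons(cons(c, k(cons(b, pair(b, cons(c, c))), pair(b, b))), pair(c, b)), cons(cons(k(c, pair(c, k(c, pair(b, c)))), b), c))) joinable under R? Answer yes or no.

no — NF(t₁) = pair(b, cons(b, b)), NF(t₂) = cons(pair(b, b), pair(cons(cons(c, b), pair(c, b)), cons(cons(c, b), c)))

Reduce t₁ = k(c, pair(b, pair(b, k(c, pair(cons(cons(c, c), b), cons(b, b)))))):
1. k(c, pair(b, pair(b, k(c, pair(cons(cons(c, c), b), cons(b, b))))))  →  pair(b, k(c, pair(cons(cons(c, c), b), cons(b, b))))   [R5 at ε]
2. pair(b, k(c, pair(cons(cons(c, c), b), cons(b, b))))  →  pair(b, cons(b, b))   [R5 at 2]

Reduce t₂ = cons(pair(b, b), pair(cons(cons(c, k(cons(b, pair(b, cons(c, c))), pair(b, b))), pair(c, b)), cons(cons(k(c, pair(c, k(c, pair(b, c)))), b), c))):
1. cons(pair(b, b), pair(cons(cons(c, k(cons(b, pair(b, cons(c, c))), pair(b, b))), pair(c, b)), cons(cons(k(c, pair(c, k(c, pair(b, c)))), b), c)))  →  cons(pair(b, b), pair(cons(cons(c, b), pair(c, b)), cons(cons(k(c, pair(c, k(c, pair(b, c)))), b), c)))   [R3 at 2.1.1.2]
2. cons(pair(b, b), pair(cons(cons(c, b), pair(c, b)), cons(cons(k(c, pair(c, k(c, pair(b, c)))), b), c)))  →  cons(pair(b, b), pair(cons(cons(c, b), pair(c, b)), cons(cons(k(c, pair(b, c)), b), c)))   [R5 at 2.2.1.1]
3. cons(pair(b, b), pair(cons(cons(c, b), pair(c, b)), cons(cons(k(c, pair(b, c)), b), c)))  →  cons(pair(b, b), pair(cons(cons(c, b), pair(c, b)), cons(cons(c, b), c)))   [R5 at 2.2.1.1]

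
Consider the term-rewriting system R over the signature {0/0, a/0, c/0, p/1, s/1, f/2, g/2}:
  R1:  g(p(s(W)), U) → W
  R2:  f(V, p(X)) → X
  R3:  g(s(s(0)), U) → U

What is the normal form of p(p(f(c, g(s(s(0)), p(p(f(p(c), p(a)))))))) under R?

1. p(p(f(c, g(s(s(0)), p(p(f(p(c), p(a))))))))  →  p(p(f(c, p(p(f(p(c), p(a)))))))   [R3 at 1.1.2]
2. p(p(f(c, p(p(f(p(c), p(a)))))))  →  p(p(p(f(p(c), p(a)))))   [R2 at 1.1]
3. p(p(p(f(p(c), p(a)))))  →  p(p(p(a)))   [R2 at 1.1.1]

p(p(p(a)))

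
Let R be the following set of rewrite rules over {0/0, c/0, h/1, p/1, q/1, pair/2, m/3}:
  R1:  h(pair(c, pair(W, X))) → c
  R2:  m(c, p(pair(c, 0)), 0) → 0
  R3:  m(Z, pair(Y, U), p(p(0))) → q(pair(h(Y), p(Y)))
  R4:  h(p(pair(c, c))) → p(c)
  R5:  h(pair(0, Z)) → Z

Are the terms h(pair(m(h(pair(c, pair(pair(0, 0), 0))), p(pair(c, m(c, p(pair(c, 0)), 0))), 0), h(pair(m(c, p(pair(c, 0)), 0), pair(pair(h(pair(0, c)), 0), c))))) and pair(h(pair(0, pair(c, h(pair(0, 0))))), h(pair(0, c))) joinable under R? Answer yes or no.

Reduce t₁ = h(pair(m(h(pair(c, pair(pair(0, 0), 0))), p(pair(c, m(c, p(pair(c, 0)), 0))), 0), h(pair(m(c, p(pair(c, 0)), 0), pair(pair(h(pair(0, c)), 0), c))))):
1. h(pair(m(h(pair(c, pair(pair(0, 0), 0))), p(pair(c, m(c, p(pair(c, 0)), 0))), 0), h(pair(m(c, p(pair(c, 0)), 0), pair(pair(h(pair(0, c)), 0), c)))))  →  h(pair(m(c, p(pair(c, m(c, p(pair(c, 0)), 0))), 0), h(pair(m(c, p(pair(c, 0)), 0), pair(pair(h(pair(0, c)), 0), c)))))   [R1 at 1.1.1]
2. h(pair(m(c, p(pair(c, m(c, p(pair(c, 0)), 0))), 0), h(pair(m(c, p(pair(c, 0)), 0), pair(pair(h(pair(0, c)), 0), c)))))  →  h(pair(m(c, p(pair(c, 0)), 0), h(pair(m(c, p(pair(c, 0)), 0), pair(pair(h(pair(0, c)), 0), c)))))   [R2 at 1.1.2.1.2]
3. h(pair(m(c, p(pair(c, 0)), 0), h(pair(m(c, p(pair(c, 0)), 0), pair(pair(h(pair(0, c)), 0), c)))))  →  h(pair(0, h(pair(m(c, p(pair(c, 0)), 0), pair(pair(h(pair(0, c)), 0), c)))))   [R2 at 1.1]
4. h(pair(0, h(pair(m(c, p(pair(c, 0)), 0), pair(pair(h(pair(0, c)), 0), c)))))  →  h(pair(m(c, p(pair(c, 0)), 0), pair(pair(h(pair(0, c)), 0), c)))   [R5 at ε]
5. h(pair(m(c, p(pair(c, 0)), 0), pair(pair(h(pair(0, c)), 0), c)))  →  h(pair(0, pair(pair(h(pair(0, c)), 0), c)))   [R2 at 1.1]
6. h(pair(0, pair(pair(h(pair(0, c)), 0), c)))  →  pair(pair(h(pair(0, c)), 0), c)   [R5 at ε]
7. pair(pair(h(pair(0, c)), 0), c)  →  pair(pair(c, 0), c)   [R5 at 1.1]

Reduce t₂ = pair(h(pair(0, pair(c, h(pair(0, 0))))), h(pair(0, c))):
1. pair(h(pair(0, pair(c, h(pair(0, 0))))), h(pair(0, c)))  →  pair(pair(c, h(pair(0, 0))), h(pair(0, c)))   [R5 at 1]
2. pair(pair(c, h(pair(0, 0))), h(pair(0, c)))  →  pair(pair(c, 0), h(pair(0, c)))   [R5 at 1.2]
3. pair(pair(c, 0), h(pair(0, c)))  →  pair(pair(c, 0), c)   [R5 at 2]

yes — NF(t₁) = pair(pair(c, 0), c), NF(t₂) = pair(pair(c, 0), c)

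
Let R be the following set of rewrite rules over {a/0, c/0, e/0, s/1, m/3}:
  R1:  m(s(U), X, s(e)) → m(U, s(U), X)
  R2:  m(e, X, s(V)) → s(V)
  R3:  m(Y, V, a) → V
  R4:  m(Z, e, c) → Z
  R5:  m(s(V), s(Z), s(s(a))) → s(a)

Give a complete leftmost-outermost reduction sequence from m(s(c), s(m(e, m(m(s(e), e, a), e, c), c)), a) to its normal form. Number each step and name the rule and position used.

s(e)

1. m(s(c), s(m(e, m(m(s(e), e, a), e, c), c)), a)  →  s(m(e, m(m(s(e), e, a), e, c), c))   [R3 at ε]
2. s(m(e, m(m(s(e), e, a), e, c), c))  →  s(m(e, m(s(e), e, a), c))   [R4 at 1.2]
3. s(m(e, m(s(e), e, a), c))  →  s(m(e, e, c))   [R3 at 1.2]
4. s(m(e, e, c))  →  s(e)   [R4 at 1]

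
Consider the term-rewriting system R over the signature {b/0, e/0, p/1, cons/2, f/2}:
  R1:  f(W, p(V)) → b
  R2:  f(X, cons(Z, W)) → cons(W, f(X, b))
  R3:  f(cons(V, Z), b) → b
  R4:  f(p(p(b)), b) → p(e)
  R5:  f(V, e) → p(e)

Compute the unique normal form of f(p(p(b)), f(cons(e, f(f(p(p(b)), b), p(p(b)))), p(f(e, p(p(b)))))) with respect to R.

1. f(p(p(b)), f(cons(e, f(f(p(p(b)), b), p(p(b)))), p(f(e, p(p(b))))))  →  f(p(p(b)), b)   [R1 at 2]
2. f(p(p(b)), b)  →  p(e)   [R4 at ε]

p(e)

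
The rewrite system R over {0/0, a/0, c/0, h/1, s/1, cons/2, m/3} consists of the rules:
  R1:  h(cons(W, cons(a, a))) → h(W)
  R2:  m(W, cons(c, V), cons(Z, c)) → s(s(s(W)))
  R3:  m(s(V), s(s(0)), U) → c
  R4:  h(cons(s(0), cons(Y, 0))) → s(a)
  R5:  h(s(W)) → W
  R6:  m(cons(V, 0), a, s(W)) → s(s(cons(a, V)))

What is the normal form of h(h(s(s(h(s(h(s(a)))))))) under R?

1. h(h(s(s(h(s(h(s(a))))))))  →  h(s(h(s(h(s(a))))))   [R5 at 1]
2. h(s(h(s(h(s(a))))))  →  h(s(h(s(a))))   [R5 at ε]
3. h(s(h(s(a))))  →  h(s(a))   [R5 at ε]
4. h(s(a))  →  a   [R5 at ε]

a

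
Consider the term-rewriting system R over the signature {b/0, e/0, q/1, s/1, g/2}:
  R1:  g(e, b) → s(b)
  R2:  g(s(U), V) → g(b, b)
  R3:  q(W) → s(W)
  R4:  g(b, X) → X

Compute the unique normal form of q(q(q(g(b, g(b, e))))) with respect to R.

1. q(q(q(g(b, g(b, e)))))  →  s(q(q(g(b, g(b, e)))))   [R3 at ε]
2. s(q(q(g(b, g(b, e)))))  →  s(s(q(g(b, g(b, e)))))   [R3 at 1]
3. s(s(q(g(b, g(b, e)))))  →  s(s(s(g(b, g(b, e)))))   [R3 at 1.1]
4. s(s(s(g(b, g(b, e)))))  →  s(s(s(g(b, e))))   [R4 at 1.1.1]
5. s(s(s(g(b, e))))  →  s(s(s(e)))   [R4 at 1.1.1]

s(s(s(e)))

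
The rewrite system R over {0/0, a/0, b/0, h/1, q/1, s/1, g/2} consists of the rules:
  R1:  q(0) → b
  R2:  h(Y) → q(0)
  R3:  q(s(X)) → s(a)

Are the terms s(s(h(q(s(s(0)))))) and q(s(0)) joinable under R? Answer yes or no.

no — NF(t₁) = s(s(b)), NF(t₂) = s(a)

Reduce t₁ = s(s(h(q(s(s(0)))))):
1. s(s(h(q(s(s(0))))))  →  s(s(q(0)))   [R2 at 1.1]
2. s(s(q(0)))  →  s(s(b))   [R1 at 1.1]

Reduce t₂ = q(s(0)):
1. q(s(0))  →  s(a)   [R3 at ε]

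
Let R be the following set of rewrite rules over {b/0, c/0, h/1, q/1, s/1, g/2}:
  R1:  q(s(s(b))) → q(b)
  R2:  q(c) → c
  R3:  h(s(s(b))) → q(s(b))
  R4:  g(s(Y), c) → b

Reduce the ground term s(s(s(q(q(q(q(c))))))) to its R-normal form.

1. s(s(s(q(q(q(q(c)))))))  →  s(s(s(q(q(q(c))))))   [R2 at 1.1.1.1.1.1]
2. s(s(s(q(q(q(c))))))  →  s(s(s(q(q(c)))))   [R2 at 1.1.1.1.1]
3. s(s(s(q(q(c)))))  →  s(s(s(q(c))))   [R2 at 1.1.1.1]
4. s(s(s(q(c))))  →  s(s(s(c)))   [R2 at 1.1.1]

s(s(s(c)))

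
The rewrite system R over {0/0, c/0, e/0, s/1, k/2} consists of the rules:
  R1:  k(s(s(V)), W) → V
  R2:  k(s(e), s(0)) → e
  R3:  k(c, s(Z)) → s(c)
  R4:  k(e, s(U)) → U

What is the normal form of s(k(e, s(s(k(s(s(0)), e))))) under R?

s(s(0))

1. s(k(e, s(s(k(s(s(0)), e)))))  →  s(s(k(s(s(0)), e)))   [R4 at 1]
2. s(s(k(s(s(0)), e)))  →  s(s(0))   [R1 at 1.1]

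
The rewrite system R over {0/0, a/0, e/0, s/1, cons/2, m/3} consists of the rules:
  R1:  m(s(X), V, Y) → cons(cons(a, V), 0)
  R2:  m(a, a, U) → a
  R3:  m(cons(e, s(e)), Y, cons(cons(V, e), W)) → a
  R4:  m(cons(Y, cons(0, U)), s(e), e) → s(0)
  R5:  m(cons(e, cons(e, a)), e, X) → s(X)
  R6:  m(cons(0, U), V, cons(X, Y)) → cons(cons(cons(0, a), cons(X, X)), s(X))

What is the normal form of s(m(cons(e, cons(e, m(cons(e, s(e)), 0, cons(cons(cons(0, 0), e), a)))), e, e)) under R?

s(s(e))

1. s(m(cons(e, cons(e, m(cons(e, s(e)), 0, cons(cons(cons(0, 0), e), a)))), e, e))  →  s(m(cons(e, cons(e, a)), e, e))   [R3 at 1.1.2.2]
2. s(m(cons(e, cons(e, a)), e, e))  →  s(s(e))   [R5 at 1]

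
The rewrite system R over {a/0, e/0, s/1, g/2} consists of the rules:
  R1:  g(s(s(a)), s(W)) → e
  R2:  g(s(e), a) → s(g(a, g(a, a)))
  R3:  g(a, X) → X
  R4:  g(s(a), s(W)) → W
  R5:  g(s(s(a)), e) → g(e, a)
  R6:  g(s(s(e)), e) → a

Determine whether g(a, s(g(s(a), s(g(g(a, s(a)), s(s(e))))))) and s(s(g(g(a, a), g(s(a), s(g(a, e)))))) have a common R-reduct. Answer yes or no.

yes — NF(t₁) = s(s(e)), NF(t₂) = s(s(e))

Reduce t₁ = g(a, s(g(s(a), s(g(g(a, s(a)), s(s(e))))))):
1. g(a, s(g(s(a), s(g(g(a, s(a)), s(s(e)))))))  →  s(g(s(a), s(g(g(a, s(a)), s(s(e))))))   [R3 at ε]
2. s(g(s(a), s(g(g(a, s(a)), s(s(e))))))  →  s(g(g(a, s(a)), s(s(e))))   [R4 at 1]
3. s(g(g(a, s(a)), s(s(e))))  →  s(g(s(a), s(s(e))))   [R3 at 1.1]
4. s(g(s(a), s(s(e))))  →  s(s(e))   [R4 at 1]

Reduce t₂ = s(s(g(g(a, a), g(s(a), s(g(a, e)))))):
1. s(s(g(g(a, a), g(s(a), s(g(a, e))))))  →  s(s(g(a, g(s(a), s(g(a, e))))))   [R3 at 1.1.1]
2. s(s(g(a, g(s(a), s(g(a, e))))))  →  s(s(g(s(a), s(g(a, e)))))   [R3 at 1.1]
3. s(s(g(s(a), s(g(a, e)))))  →  s(s(g(a, e)))   [R4 at 1.1]
4. s(s(g(a, e)))  →  s(s(e))   [R3 at 1.1]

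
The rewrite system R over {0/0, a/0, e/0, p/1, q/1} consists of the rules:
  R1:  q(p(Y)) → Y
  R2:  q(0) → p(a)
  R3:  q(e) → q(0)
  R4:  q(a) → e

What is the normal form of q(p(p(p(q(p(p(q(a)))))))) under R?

1. q(p(p(p(q(p(p(q(a))))))))  →  p(p(q(p(p(q(a))))))   [R1 at ε]
2. p(p(q(p(p(q(a))))))  →  p(p(p(q(a))))   [R1 at 1.1]
3. p(p(p(q(a))))  →  p(p(p(e)))   [R4 at 1.1.1]

p(p(p(e)))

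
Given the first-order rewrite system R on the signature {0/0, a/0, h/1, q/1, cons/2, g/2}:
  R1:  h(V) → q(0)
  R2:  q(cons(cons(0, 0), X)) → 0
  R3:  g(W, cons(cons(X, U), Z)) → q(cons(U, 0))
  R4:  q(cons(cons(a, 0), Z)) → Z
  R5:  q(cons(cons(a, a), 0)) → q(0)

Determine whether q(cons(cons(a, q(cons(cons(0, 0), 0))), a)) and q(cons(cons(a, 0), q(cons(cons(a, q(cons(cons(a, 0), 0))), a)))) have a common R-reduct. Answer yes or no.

Reduce t₁ = q(cons(cons(a, q(cons(cons(0, 0), 0))), a)):
1. q(cons(cons(a, q(cons(cons(0, 0), 0))), a))  →  q(cons(cons(a, 0), a))   [R2 at 1.1.2]
2. q(cons(cons(a, 0), a))  →  a   [R4 at ε]

Reduce t₂ = q(cons(cons(a, 0), q(cons(cons(a, q(cons(cons(a, 0), 0))), a)))):
1. q(cons(cons(a, 0), q(cons(cons(a, q(cons(cons(a, 0), 0))), a))))  →  q(cons(cons(a, q(cons(cons(a, 0), 0))), a))   [R4 at ε]
2. q(cons(cons(a, q(cons(cons(a, 0), 0))), a))  →  q(cons(cons(a, 0), a))   [R4 at 1.1.2]
3. q(cons(cons(a, 0), a))  →  a   [R4 at ε]

yes — NF(t₁) = a, NF(t₂) = a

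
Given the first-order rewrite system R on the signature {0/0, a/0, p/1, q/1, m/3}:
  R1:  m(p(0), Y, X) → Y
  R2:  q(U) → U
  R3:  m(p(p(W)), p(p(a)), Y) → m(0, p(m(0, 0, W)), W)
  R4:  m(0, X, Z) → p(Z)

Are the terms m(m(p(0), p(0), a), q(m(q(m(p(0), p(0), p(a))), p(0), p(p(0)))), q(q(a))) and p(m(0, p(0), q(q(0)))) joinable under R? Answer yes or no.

Reduce t₁ = m(m(p(0), p(0), a), q(m(q(m(p(0), p(0), p(a))), p(0), p(p(0)))), q(q(a))):
1. m(m(p(0), p(0), a), q(m(q(m(p(0), p(0), p(a))), p(0), p(p(0)))), q(q(a)))  →  m(p(0), q(m(q(m(p(0), p(0), p(a))), p(0), p(p(0)))), q(q(a)))   [R1 at 1]
2. m(p(0), q(m(q(m(p(0), p(0), p(a))), p(0), p(p(0)))), q(q(a)))  →  q(m(q(m(p(0), p(0), p(a))), p(0), p(p(0))))   [R1 at ε]
3. q(m(q(m(p(0), p(0), p(a))), p(0), p(p(0))))  →  m(q(m(p(0), p(0), p(a))), p(0), p(p(0)))   [R2 at ε]
4. m(q(m(p(0), p(0), p(a))), p(0), p(p(0)))  →  m(m(p(0), p(0), p(a)), p(0), p(p(0)))   [R2 at 1]
5. m(m(p(0), p(0), p(a)), p(0), p(p(0)))  →  m(p(0), p(0), p(p(0)))   [R1 at 1]
6. m(p(0), p(0), p(p(0)))  →  p(0)   [R1 at ε]

Reduce t₂ = p(m(0, p(0), q(q(0)))):
1. p(m(0, p(0), q(q(0))))  →  p(p(q(q(0))))   [R4 at 1]
2. p(p(q(q(0))))  →  p(p(q(0)))   [R2 at 1.1]
3. p(p(q(0)))  →  p(p(0))   [R2 at 1.1]

no — NF(t₁) = p(0), NF(t₂) = p(p(0))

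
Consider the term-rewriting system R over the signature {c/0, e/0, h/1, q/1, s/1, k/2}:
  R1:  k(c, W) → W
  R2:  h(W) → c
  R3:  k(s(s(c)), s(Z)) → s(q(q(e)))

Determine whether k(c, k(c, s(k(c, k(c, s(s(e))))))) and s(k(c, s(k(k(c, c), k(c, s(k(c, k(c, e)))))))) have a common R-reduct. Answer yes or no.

Reduce t₁ = k(c, k(c, s(k(c, k(c, s(s(e))))))):
1. k(c, k(c, s(k(c, k(c, s(s(e)))))))  →  k(c, s(k(c, k(c, s(s(e))))))   [R1 at ε]
2. k(c, s(k(c, k(c, s(s(e))))))  →  s(k(c, k(c, s(s(e)))))   [R1 at ε]
3. s(k(c, k(c, s(s(e)))))  →  s(k(c, s(s(e))))   [R1 at 1]
4. s(k(c, s(s(e))))  →  s(s(s(e)))   [R1 at 1]

Reduce t₂ = s(k(c, s(k(k(c, c), k(c, s(k(c, k(c, e)))))))):
1. s(k(c, s(k(k(c, c), k(c, s(k(c, k(c, e))))))))  →  s(s(k(k(c, c), k(c, s(k(c, k(c, e)))))))   [R1 at 1]
2. s(s(k(k(c, c), k(c, s(k(c, k(c, e)))))))  →  s(s(k(c, k(c, s(k(c, k(c, e)))))))   [R1 at 1.1.1]
3. s(s(k(c, k(c, s(k(c, k(c, e)))))))  →  s(s(k(c, s(k(c, k(c, e))))))   [R1 at 1.1]
4. s(s(k(c, s(k(c, k(c, e))))))  →  s(s(s(k(c, k(c, e)))))   [R1 at 1.1]
5. s(s(s(k(c, k(c, e)))))  →  s(s(s(k(c, e))))   [R1 at 1.1.1]
6. s(s(s(k(c, e))))  →  s(s(s(e)))   [R1 at 1.1.1]

yes — NF(t₁) = s(s(s(e))), NF(t₂) = s(s(s(e)))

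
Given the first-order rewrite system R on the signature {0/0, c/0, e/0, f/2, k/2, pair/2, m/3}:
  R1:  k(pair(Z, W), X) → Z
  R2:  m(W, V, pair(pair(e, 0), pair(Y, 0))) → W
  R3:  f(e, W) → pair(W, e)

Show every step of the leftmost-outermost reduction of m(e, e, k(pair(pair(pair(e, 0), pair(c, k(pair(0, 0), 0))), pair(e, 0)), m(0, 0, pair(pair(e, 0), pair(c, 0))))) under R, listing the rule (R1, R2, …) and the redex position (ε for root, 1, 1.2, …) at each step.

1. m(e, e, k(pair(pair(pair(e, 0), pair(c, k(pair(0, 0), 0))), pair(e, 0)), m(0, 0, pair(pair(e, 0), pair(c, 0)))))  →  m(e, e, pair(pair(e, 0), pair(c, k(pair(0, 0), 0))))   [R1 at 3]
2. m(e, e, pair(pair(e, 0), pair(c, k(pair(0, 0), 0))))  →  m(e, e, pair(pair(e, 0), pair(c, 0)))   [R1 at 3.2.2]
3. m(e, e, pair(pair(e, 0), pair(c, 0)))  →  e   [R2 at ε]

e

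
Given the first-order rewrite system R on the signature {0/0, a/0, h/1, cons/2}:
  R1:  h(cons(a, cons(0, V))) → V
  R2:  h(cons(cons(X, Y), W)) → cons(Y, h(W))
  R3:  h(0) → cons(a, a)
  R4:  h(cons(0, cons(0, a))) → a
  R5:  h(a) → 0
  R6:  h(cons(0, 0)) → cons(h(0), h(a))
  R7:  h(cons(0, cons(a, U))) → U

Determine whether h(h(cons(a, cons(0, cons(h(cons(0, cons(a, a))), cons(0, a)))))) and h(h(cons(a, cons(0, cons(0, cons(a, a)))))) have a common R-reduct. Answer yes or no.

yes — NF(t₁) = a, NF(t₂) = a

Reduce t₁ = h(h(cons(a, cons(0, cons(h(cons(0, cons(a, a))), cons(0, a)))))):
1. h(h(cons(a, cons(0, cons(h(cons(0, cons(a, a))), cons(0, a))))))  →  h(cons(h(cons(0, cons(a, a))), cons(0, a)))   [R1 at 1]
2. h(cons(h(cons(0, cons(a, a))), cons(0, a)))  →  h(cons(a, cons(0, a)))   [R7 at 1.1]
3. h(cons(a, cons(0, a)))  →  a   [R1 at ε]

Reduce t₂ = h(h(cons(a, cons(0, cons(0, cons(a, a)))))):
1. h(h(cons(a, cons(0, cons(0, cons(a, a))))))  →  h(cons(0, cons(a, a)))   [R1 at 1]
2. h(cons(0, cons(a, a)))  →  a   [R7 at ε]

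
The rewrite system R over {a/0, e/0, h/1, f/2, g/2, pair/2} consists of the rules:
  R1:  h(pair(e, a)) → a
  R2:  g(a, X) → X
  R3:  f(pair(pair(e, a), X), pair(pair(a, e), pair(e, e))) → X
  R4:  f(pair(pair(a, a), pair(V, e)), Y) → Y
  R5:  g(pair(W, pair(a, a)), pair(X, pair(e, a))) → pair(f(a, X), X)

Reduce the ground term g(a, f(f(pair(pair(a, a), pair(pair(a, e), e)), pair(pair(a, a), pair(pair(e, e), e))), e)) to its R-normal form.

1. g(a, f(f(pair(pair(a, a), pair(pair(a, e), e)), pair(pair(a, a), pair(pair(e, e), e))), e))  →  f(f(pair(pair(a, a), pair(pair(a, e), e)), pair(pair(a, a), pair(pair(e, e), e))), e)   [R2 at ε]
2. f(f(pair(pair(a, a), pair(pair(a, e), e)), pair(pair(a, a), pair(pair(e, e), e))), e)  →  f(pair(pair(a, a), pair(pair(e, e), e)), e)   [R4 at 1]
3. f(pair(pair(a, a), pair(pair(e, e), e)), e)  →  e   [R4 at ε]

e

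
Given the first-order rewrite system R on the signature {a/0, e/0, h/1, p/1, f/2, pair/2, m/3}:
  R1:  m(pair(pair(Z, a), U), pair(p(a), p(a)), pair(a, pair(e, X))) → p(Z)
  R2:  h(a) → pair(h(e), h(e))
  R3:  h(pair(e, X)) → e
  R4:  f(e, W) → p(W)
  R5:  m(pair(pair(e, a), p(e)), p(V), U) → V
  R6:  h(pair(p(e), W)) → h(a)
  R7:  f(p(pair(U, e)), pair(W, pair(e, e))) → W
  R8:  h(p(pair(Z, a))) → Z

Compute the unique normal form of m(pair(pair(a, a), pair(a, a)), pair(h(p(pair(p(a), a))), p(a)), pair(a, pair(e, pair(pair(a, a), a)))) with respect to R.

1. m(pair(pair(a, a), pair(a, a)), pair(h(p(pair(p(a), a))), p(a)), pair(a, pair(e, pair(pair(a, a), a))))  →  m(pair(pair(a, a), pair(a, a)), pair(p(a), p(a)), pair(a, pair(e, pair(pair(a, a), a))))   [R8 at 2.1]
2. m(pair(pair(a, a), pair(a, a)), pair(p(a), p(a)), pair(a, pair(e, pair(pair(a, a), a))))  →  p(a)   [R1 at ε]

p(a)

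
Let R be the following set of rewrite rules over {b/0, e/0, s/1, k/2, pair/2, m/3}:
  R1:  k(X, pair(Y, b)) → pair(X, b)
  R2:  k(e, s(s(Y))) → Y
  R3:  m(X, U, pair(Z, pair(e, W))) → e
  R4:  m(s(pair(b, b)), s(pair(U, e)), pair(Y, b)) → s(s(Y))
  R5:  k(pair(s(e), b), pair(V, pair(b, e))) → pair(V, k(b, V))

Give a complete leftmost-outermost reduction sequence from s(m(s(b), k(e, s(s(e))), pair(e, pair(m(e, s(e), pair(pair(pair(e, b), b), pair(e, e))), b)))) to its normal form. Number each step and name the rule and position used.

1. s(m(s(b), k(e, s(s(e))), pair(e, pair(m(e, s(e), pair(pair(pair(e, b), b), pair(e, e))), b))))  →  s(m(s(b), e, pair(e, pair(m(e, s(e), pair(pair(pair(e, b), b), pair(e, e))), b))))   [R2 at 1.2]
2. s(m(s(b), e, pair(e, pair(m(e, s(e), pair(pair(pair(e, b), b), pair(e, e))), b))))  →  s(m(s(b), e, pair(e, pair(e, b))))   [R3 at 1.3.2.1]
3. s(m(s(b), e, pair(e, pair(e, b))))  →  s(e)   [R3 at 1]

s(e)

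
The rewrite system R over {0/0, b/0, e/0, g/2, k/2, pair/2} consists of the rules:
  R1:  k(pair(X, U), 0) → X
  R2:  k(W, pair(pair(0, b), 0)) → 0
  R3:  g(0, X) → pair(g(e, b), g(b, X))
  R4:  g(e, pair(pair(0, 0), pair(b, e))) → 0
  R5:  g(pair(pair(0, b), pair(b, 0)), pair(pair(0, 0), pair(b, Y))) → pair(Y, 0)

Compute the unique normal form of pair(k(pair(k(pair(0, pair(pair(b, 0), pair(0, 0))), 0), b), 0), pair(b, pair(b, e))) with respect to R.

1. pair(k(pair(k(pair(0, pair(pair(b, 0), pair(0, 0))), 0), b), 0), pair(b, pair(b, e)))  →  pair(k(pair(0, pair(pair(b, 0), pair(0, 0))), 0), pair(b, pair(b, e)))   [R1 at 1]
2. pair(k(pair(0, pair(pair(b, 0), pair(0, 0))), 0), pair(b, pair(b, e)))  →  pair(0, pair(b, pair(b, e)))   [R1 at 1]

pair(0, pair(b, pair(b, e)))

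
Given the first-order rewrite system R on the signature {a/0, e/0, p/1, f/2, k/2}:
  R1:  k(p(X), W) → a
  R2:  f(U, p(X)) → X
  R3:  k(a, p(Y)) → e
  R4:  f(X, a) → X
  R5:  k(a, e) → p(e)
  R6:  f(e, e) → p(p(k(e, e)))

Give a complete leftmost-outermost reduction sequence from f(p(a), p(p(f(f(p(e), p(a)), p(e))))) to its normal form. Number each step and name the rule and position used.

1. f(p(a), p(p(f(f(p(e), p(a)), p(e)))))  →  p(f(f(p(e), p(a)), p(e)))   [R2 at ε]
2. p(f(f(p(e), p(a)), p(e)))  →  p(e)   [R2 at 1]

p(e)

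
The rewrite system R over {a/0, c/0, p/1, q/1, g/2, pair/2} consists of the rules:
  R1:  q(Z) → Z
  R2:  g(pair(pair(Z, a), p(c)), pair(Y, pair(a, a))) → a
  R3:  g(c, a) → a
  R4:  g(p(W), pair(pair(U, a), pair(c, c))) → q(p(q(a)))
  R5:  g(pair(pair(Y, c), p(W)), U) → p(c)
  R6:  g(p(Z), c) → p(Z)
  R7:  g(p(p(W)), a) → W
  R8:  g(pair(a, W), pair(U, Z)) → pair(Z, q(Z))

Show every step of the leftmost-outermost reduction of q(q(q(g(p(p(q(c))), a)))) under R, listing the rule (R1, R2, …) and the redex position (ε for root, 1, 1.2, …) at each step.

1. q(q(q(g(p(p(q(c))), a))))  →  q(q(g(p(p(q(c))), a)))   [R1 at ε]
2. q(q(g(p(p(q(c))), a)))  →  q(g(p(p(q(c))), a))   [R1 at ε]
3. q(g(p(p(q(c))), a))  →  g(p(p(q(c))), a)   [R1 at ε]
4. g(p(p(q(c))), a)  →  q(c)   [R7 at ε]
5. q(c)  →  c   [R1 at ε]

c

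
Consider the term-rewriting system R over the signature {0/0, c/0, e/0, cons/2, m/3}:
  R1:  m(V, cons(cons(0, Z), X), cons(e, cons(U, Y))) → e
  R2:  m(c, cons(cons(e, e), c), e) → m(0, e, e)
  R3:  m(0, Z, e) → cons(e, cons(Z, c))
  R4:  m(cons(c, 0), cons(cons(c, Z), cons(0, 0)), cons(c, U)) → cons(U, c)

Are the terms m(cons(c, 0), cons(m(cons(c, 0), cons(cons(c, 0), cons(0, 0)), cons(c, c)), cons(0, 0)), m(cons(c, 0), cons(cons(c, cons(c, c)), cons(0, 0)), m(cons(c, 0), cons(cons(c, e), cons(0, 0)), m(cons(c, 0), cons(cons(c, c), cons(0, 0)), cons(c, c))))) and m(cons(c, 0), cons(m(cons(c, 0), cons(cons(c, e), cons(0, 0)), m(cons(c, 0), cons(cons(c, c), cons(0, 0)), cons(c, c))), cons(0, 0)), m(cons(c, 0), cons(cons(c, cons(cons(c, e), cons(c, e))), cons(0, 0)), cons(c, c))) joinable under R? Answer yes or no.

yes — NF(t₁) = cons(c, c), NF(t₂) = cons(c, c)

Reduce t₁ = m(cons(c, 0), cons(m(cons(c, 0), cons(cons(c, 0), cons(0, 0)), cons(c, c)), cons(0, 0)), m(cons(c, 0), cons(cons(c, cons(c, c)), cons(0, 0)), m(cons(c, 0), cons(cons(c, e), cons(0, 0)), m(cons(c, 0), cons(cons(c, c), cons(0, 0)), cons(c, c))))):
1. m(cons(c, 0), cons(m(cons(c, 0), cons(cons(c, 0), cons(0, 0)), cons(c, c)), cons(0, 0)), m(cons(c, 0), cons(cons(c, cons(c, c)), cons(0, 0)), m(cons(c, 0), cons(cons(c, e), cons(0, 0)), m(cons(c, 0), cons(cons(c, c), cons(0, 0)), cons(c, c)))))  →  m(cons(c, 0), cons(cons(c, c), cons(0, 0)), m(cons(c, 0), cons(cons(c, cons(c, c)), cons(0, 0)), m(cons(c, 0), cons(cons(c, e), cons(0, 0)), m(cons(c, 0), cons(cons(c, c), cons(0, 0)), cons(c, c)))))   [R4 at 2.1]
2. m(cons(c, 0), cons(cons(c, c), cons(0, 0)), m(cons(c, 0), cons(cons(c, cons(c, c)), cons(0, 0)), m(cons(c, 0), cons(cons(c, e), cons(0, 0)), m(cons(c, 0), cons(cons(c, c), cons(0, 0)), cons(c, c)))))  →  m(cons(c, 0), cons(cons(c, c), cons(0, 0)), m(cons(c, 0), cons(cons(c, cons(c, c)), cons(0, 0)), m(cons(c, 0), cons(cons(c, e), cons(0, 0)), cons(c, c))))   [R4 at 3.3.3]
3. m(cons(c, 0), cons(cons(c, c), cons(0, 0)), m(cons(c, 0), cons(cons(c, cons(c, c)), cons(0, 0)), m(cons(c, 0), cons(cons(c, e), cons(0, 0)), cons(c, c))))  →  m(cons(c, 0), cons(cons(c, c), cons(0, 0)), m(cons(c, 0), cons(cons(c, cons(c, c)), cons(0, 0)), cons(c, c)))   [R4 at 3.3]
4. m(cons(c, 0), cons(cons(c, c), cons(0, 0)), m(cons(c, 0), cons(cons(c, cons(c, c)), cons(0, 0)), cons(c, c)))  →  m(cons(c, 0), cons(cons(c, c), cons(0, 0)), cons(c, c))   [R4 at 3]
5. m(cons(c, 0), cons(cons(c, c), cons(0, 0)), cons(c, c))  →  cons(c, c)   [R4 at ε]

Reduce t₂ = m(cons(c, 0), cons(m(cons(c, 0), cons(cons(c, e), cons(0, 0)), m(cons(c, 0), cons(cons(c, c), cons(0, 0)), cons(c, c))), cons(0, 0)), m(cons(c, 0), cons(cons(c, cons(cons(c, e), cons(c, e))), cons(0, 0)), cons(c, c))):
1. m(cons(c, 0), cons(m(cons(c, 0), cons(cons(c, e), cons(0, 0)), m(cons(c, 0), cons(cons(c, c), cons(0, 0)), cons(c, c))), cons(0, 0)), m(cons(c, 0), cons(cons(c, cons(cons(c, e), cons(c, e))), cons(0, 0)), cons(c, c)))  →  m(cons(c, 0), cons(m(cons(c, 0), cons(cons(c, e), cons(0, 0)), cons(c, c)), cons(0, 0)), m(cons(c, 0), cons(cons(c, cons(cons(c, e), cons(c, e))), cons(0, 0)), cons(c, c)))   [R4 at 2.1.3]
2. m(cons(c, 0), cons(m(cons(c, 0), cons(cons(c, e), cons(0, 0)), cons(c, c)), cons(0, 0)), m(cons(c, 0), cons(cons(c, cons(cons(c, e), cons(c, e))), cons(0, 0)), cons(c, c)))  →  m(cons(c, 0), cons(cons(c, c), cons(0, 0)), m(cons(c, 0), cons(cons(c, cons(cons(c, e), cons(c, e))), cons(0, 0)), cons(c, c)))   [R4 at 2.1]
3. m(cons(c, 0), cons(cons(c, c), cons(0, 0)), m(cons(c, 0), cons(cons(c, cons(cons(c, e), cons(c, e))), cons(0, 0)), cons(c, c)))  →  m(cons(c, 0), cons(cons(c, c), cons(0, 0)), cons(c, c))   [R4 at 3]
4. m(cons(c, 0), cons(cons(c, c), cons(0, 0)), cons(c, c))  →  cons(c, c)   [R4 at ε]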